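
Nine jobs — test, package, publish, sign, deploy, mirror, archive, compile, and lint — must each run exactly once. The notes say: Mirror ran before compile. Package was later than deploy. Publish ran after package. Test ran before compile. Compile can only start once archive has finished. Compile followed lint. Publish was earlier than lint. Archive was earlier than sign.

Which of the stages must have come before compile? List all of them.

Directly stated before compile: archive, lint, mirror, and test.
Deploy reaches compile via deploy → package → publish → lint → compile.
Package reaches compile via package → publish → lint → compile.
Publish reaches compile via publish → lint → compile.

archive, deploy, lint, mirror, package, publish, test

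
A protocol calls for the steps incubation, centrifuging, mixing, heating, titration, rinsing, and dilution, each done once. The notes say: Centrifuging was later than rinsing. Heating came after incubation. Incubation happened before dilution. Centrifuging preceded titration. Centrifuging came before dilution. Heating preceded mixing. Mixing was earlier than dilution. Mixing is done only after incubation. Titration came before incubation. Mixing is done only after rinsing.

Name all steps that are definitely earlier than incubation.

Directly stated before incubation: titration.
Centrifuging reaches incubation via centrifuging → titration → incubation.
Rinsing reaches incubation via rinsing → centrifuging → titration → incubation.

centrifuging, rinsing, titration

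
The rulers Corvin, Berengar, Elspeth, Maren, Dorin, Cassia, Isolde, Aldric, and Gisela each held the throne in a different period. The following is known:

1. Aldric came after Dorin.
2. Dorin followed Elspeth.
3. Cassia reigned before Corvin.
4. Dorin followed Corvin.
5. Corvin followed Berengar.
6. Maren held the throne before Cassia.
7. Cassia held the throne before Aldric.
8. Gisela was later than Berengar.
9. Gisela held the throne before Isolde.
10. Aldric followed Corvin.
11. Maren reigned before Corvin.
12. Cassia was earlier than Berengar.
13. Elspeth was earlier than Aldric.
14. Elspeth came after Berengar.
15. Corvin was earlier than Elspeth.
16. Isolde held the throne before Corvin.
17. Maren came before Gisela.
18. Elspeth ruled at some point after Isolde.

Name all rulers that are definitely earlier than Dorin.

Directly stated before Dorin: Corvin and Elspeth.
Berengar reaches Dorin via Berengar → Elspeth → Dorin.
Cassia reaches Dorin via Cassia → Corvin → Dorin.
Gisela reaches Dorin via Gisela → Isolde → Elspeth → Dorin.
Likewise Isolde and Maren each reach Dorin by chaining the stated constraints.

Berengar, Cassia, Corvin, Elspeth, Gisela, Isolde, Maren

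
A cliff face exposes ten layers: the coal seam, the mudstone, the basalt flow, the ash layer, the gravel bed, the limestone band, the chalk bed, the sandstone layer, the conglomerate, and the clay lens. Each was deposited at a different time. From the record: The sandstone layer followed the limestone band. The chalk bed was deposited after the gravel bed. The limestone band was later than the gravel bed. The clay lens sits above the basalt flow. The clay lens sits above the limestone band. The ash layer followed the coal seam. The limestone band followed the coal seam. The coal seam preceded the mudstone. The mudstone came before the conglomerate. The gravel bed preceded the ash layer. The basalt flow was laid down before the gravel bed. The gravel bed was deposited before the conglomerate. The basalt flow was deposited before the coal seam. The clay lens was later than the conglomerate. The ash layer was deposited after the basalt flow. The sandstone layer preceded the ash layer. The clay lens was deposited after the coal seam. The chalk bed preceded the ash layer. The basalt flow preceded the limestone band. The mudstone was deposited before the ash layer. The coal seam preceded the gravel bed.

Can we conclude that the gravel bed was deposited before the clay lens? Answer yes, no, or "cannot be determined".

yes

Chain the constraints: the gravel bed → the limestone band → the clay lens. Each link is directly stated, so the gravel bed comes before the clay lens.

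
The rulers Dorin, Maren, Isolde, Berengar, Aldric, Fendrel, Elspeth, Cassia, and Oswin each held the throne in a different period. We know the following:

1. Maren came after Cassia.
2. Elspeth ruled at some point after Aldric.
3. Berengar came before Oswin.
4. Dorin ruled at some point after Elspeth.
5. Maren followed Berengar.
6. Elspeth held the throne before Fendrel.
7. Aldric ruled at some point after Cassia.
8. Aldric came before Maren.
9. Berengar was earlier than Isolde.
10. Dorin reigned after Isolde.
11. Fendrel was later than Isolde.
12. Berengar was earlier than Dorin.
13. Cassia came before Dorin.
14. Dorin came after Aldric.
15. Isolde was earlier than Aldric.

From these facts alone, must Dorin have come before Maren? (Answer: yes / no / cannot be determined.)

cannot be determined

No chain of stated constraints runs from Dorin to Maren, and none runs from Maren to Dorin either.
So the relative order of Dorin and Maren is not fixed by the given facts.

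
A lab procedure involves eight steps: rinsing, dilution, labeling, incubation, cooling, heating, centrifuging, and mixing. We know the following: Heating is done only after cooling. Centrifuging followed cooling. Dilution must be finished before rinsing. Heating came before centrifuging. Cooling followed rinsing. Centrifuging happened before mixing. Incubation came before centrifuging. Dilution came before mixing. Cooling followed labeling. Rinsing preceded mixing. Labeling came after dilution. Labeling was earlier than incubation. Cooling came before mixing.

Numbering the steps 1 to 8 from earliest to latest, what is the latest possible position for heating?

6

Heating must come before centrifuging and mixing — 2 steps forced after it.
Everything else can be placed before heating in some valid order, so heating can sit as late as position 8 − 2 = 6.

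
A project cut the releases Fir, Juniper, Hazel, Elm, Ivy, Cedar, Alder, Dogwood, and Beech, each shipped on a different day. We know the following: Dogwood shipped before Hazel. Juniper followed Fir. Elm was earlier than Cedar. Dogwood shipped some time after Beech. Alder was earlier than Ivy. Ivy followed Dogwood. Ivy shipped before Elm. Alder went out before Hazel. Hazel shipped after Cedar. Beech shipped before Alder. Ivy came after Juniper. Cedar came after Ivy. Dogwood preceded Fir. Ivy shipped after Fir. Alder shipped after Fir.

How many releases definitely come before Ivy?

Directly stated before Ivy: Alder, Dogwood, Fir, and Juniper.
Beech reaches Ivy via Beech → Dogwood → Ivy.
That's Alder, Beech, Dogwood, Fir, and Juniper — 5 in all.

5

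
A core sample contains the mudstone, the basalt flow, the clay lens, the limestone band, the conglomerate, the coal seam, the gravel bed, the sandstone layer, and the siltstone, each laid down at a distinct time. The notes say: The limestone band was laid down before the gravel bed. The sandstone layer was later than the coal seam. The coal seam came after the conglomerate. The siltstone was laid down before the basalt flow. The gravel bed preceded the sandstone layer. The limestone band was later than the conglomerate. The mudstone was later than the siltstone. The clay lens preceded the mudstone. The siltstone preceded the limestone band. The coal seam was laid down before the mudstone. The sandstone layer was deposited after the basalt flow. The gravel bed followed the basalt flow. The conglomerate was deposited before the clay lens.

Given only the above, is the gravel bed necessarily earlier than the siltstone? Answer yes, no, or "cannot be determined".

Tracing the constraints gives the siltstone → the limestone band → the gravel bed, so the siltstone must come before the gravel bed.
That means the gravel bed cannot be before the siltstone.

no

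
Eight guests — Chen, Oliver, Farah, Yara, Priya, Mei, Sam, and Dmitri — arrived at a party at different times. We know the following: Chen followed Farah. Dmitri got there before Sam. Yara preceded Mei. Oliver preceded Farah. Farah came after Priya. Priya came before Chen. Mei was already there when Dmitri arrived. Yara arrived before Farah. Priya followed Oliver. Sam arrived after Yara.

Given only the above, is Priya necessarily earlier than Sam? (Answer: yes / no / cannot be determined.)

cannot be determined

No chain of stated constraints runs from Priya to Sam, and none runs from Sam to Priya either.
So the relative order of Priya and Sam is not fixed by the given facts.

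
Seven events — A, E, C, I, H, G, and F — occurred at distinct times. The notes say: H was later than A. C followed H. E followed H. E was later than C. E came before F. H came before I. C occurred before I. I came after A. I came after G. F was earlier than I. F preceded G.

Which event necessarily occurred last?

I

Every other event has a chain of constraints placing it before I, so I is last.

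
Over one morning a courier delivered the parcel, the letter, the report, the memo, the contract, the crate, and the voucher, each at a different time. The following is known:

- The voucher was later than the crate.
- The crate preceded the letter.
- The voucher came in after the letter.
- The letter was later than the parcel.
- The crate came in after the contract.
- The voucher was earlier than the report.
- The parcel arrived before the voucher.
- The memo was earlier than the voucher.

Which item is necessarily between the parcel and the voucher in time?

the letter

Tracing the constraints gives the parcel → the letter → the voucher, so the letter sits after the parcel and before the voucher.
No other item is forced both after the parcel and before the voucher.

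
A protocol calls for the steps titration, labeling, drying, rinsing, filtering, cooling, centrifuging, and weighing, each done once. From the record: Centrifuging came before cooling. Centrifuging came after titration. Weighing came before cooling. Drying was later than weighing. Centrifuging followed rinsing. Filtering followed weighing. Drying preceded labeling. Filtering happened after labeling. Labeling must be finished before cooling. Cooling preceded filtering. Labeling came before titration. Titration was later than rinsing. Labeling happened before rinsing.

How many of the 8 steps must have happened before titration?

Directly stated before titration: labeling and rinsing.
Drying reaches titration via drying → labeling → titration.
Weighing reaches titration via weighing → drying → labeling → titration.
No chain forces centrifuging (or any of the others) ahead of titration.
That's drying, labeling, rinsing, and weighing — 4 in all.

4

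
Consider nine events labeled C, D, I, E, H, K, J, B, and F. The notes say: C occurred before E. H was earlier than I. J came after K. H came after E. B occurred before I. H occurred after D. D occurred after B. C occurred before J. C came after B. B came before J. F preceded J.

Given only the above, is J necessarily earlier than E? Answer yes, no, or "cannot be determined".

No chain of stated constraints runs from J to E, and none runs from E to J either.
So the relative order of J and E is not fixed by the given facts.

cannot be determined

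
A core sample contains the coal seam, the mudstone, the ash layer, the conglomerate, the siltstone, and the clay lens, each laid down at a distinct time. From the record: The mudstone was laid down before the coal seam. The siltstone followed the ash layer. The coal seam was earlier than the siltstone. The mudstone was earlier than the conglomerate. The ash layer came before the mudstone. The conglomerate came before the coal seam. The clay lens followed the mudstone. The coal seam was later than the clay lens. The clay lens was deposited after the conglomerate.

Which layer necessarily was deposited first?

The ash layer has a chain of constraints placing it before every other layer, so the ash layer must be first.

the ash layer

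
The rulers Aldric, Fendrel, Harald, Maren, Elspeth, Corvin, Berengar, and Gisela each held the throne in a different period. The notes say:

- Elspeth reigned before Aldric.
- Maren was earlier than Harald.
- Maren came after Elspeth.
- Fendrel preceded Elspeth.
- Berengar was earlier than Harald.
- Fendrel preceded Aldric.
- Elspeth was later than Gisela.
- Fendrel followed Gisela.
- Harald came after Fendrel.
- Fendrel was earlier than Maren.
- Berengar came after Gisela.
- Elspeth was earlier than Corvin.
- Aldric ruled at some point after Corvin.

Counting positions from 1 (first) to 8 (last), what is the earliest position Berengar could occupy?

Gisela must come before Berengar — 1 forced predecessor.
Nothing else is forced ahead of Berengar, so their earliest slot is position 1 + 1 = 2.

2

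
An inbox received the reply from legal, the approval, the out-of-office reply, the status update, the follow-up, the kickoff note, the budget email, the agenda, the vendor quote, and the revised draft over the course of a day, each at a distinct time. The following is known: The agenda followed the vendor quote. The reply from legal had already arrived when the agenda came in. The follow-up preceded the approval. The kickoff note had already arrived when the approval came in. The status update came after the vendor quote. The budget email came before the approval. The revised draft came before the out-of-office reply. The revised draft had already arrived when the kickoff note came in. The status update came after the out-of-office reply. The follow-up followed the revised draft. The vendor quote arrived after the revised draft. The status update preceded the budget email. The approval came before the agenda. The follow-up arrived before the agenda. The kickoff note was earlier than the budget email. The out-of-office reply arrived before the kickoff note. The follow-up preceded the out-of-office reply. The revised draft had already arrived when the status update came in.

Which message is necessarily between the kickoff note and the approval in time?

Tracing the constraints gives the kickoff note → the budget email → the approval, so the budget email sits after the kickoff note and before the approval.
No other message is forced both after the kickoff note and before the approval.

the budget email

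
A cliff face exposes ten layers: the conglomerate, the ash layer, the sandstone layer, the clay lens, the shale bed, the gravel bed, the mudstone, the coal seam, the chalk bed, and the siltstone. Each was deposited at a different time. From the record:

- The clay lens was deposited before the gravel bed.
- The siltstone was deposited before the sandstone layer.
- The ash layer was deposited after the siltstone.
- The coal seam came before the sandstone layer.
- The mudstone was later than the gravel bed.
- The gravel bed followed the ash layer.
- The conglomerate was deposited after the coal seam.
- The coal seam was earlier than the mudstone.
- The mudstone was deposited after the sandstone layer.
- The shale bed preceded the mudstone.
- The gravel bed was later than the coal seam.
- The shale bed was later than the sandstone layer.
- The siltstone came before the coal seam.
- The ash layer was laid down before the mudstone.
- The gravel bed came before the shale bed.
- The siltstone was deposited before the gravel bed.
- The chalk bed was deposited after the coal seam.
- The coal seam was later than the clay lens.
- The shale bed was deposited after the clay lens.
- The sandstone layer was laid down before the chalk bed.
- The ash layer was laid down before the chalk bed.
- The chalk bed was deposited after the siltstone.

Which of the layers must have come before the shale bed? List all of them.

the ash layer, the clay lens, the coal seam, the gravel bed, the sandstone layer, the siltstone

Directly stated before the shale bed: the clay lens, the gravel bed, and the sandstone layer.
The ash layer reaches the shale bed via the ash layer → the gravel bed → the shale bed.
The coal seam reaches the shale bed via the coal seam → the sandstone layer → the shale bed.
The siltstone reaches the shale bed via the siltstone → the gravel bed → the shale bed.
No chain forces the mudstone (or any of the others) ahead of the shale bed.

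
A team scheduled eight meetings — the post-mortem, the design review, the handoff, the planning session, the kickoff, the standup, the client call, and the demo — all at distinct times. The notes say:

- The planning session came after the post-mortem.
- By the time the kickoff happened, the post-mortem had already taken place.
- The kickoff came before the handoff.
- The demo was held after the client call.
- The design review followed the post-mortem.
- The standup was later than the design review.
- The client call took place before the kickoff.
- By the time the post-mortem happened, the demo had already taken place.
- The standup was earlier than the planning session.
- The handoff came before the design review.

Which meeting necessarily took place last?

Every other meeting has a chain of constraints placing it before the planning session, so the planning session is last.

the planning session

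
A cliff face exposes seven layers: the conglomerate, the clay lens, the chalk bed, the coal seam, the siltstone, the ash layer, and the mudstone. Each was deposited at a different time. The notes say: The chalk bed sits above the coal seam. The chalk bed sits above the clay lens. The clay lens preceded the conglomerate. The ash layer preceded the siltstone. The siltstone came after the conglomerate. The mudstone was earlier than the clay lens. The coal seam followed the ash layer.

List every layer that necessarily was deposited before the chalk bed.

the ash layer, the clay lens, the coal seam, the mudstone

Directly stated before the chalk bed: the clay lens and the coal seam.
The ash layer reaches the chalk bed via the ash layer → the coal seam → the chalk bed.
The mudstone reaches the chalk bed via the mudstone → the clay lens → the chalk bed.
No chain forces the siltstone (or any of the others) ahead of the chalk bed.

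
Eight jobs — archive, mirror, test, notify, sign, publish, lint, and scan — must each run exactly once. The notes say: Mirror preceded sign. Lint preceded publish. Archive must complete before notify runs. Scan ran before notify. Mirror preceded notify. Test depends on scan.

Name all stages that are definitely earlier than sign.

mirror

Directly stated before sign: mirror.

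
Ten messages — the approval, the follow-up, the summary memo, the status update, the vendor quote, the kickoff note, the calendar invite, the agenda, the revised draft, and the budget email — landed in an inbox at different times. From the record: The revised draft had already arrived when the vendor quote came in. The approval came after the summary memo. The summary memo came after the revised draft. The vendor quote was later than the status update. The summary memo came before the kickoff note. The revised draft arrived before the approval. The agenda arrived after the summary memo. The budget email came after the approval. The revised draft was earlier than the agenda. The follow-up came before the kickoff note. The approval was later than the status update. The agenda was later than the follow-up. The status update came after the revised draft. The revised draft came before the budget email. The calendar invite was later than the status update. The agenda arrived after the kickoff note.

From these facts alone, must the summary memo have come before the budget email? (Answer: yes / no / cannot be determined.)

Chain the constraints: the summary memo → the approval → the budget email. Each link is directly stated, so the summary memo comes before the budget email.

yes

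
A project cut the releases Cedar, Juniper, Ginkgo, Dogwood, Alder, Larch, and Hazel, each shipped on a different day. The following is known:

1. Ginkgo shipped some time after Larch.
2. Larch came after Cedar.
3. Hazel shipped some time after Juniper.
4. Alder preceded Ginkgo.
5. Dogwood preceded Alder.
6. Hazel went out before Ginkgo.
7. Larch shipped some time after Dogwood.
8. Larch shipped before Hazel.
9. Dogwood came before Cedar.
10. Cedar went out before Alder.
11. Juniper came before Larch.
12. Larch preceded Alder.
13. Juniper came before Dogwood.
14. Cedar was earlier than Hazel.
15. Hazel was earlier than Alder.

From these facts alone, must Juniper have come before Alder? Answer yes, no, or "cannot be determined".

Chain the constraints: Juniper → Dogwood → Alder. Each link is directly stated, so Juniper comes before Alder.

yes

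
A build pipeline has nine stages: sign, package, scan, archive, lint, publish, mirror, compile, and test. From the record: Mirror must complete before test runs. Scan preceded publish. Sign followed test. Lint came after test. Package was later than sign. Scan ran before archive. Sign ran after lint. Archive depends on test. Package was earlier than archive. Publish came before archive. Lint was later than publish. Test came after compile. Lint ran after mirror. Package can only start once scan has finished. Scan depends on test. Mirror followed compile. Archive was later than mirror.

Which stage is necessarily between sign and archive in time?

package

Tracing the constraints gives sign → package → archive, so package sits after sign and before archive.
No other stage is forced both after sign and before archive.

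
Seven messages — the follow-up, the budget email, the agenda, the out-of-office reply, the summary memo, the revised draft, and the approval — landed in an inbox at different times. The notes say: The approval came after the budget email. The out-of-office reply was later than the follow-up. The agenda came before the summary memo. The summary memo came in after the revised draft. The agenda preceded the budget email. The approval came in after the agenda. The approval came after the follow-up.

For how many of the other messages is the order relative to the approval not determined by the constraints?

3

Forced before the approval: the agenda, the budget email, and the follow-up.
That leaves the out-of-office reply, the revised draft, and the summary memo with no forced order relative to the approval — 3.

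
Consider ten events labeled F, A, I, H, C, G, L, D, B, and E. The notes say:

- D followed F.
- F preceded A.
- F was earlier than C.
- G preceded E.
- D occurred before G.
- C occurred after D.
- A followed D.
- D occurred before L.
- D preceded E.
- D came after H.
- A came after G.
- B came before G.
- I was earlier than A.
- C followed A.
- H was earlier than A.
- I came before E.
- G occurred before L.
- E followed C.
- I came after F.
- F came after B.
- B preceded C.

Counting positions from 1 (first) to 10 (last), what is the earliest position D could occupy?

B, F, and H must all come before D — 3 forced predecessors.
Nothing else is forced ahead of D, so its earliest slot is position 3 + 1 = 4.

4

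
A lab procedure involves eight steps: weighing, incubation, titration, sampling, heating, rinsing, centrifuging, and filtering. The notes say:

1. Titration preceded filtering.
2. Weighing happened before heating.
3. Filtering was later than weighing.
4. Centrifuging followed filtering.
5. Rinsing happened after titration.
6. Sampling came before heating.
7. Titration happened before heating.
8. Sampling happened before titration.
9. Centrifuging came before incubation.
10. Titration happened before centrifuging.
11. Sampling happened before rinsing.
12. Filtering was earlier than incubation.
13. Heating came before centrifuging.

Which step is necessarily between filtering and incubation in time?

Tracing the constraints gives filtering → centrifuging → incubation, so centrifuging sits after filtering and before incubation.
No other step is forced both after filtering and before incubation.

centrifuging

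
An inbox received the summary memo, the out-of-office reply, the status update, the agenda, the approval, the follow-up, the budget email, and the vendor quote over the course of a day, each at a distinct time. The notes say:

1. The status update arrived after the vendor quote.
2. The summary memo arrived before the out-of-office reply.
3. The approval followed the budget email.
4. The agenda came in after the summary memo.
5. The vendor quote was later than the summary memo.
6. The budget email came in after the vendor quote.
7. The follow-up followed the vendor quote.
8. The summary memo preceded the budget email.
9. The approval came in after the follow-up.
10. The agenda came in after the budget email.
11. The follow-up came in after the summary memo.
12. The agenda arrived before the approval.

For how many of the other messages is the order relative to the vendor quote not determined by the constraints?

Forced before the vendor quote: the summary memo; forced after the vendor quote: the agenda, the approval, the budget email, the follow-up, and the status update.
That leaves the out-of-office reply with no forced order relative to the vendor quote — 1.

1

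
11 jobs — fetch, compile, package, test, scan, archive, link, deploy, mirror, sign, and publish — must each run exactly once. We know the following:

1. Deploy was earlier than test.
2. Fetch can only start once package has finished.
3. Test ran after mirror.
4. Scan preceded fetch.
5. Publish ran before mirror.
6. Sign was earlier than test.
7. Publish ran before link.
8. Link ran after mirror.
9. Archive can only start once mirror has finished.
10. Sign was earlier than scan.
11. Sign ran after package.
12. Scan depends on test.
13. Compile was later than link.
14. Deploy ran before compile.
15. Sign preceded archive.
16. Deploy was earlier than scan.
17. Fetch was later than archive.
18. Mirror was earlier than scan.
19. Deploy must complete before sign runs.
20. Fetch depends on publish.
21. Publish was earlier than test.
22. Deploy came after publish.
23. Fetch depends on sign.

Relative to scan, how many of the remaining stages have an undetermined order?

Forced before scan: deploy, mirror, package, publish, sign, and test; forced after scan: fetch.
That leaves archive, compile, and link with no forced order relative to scan — 3.

3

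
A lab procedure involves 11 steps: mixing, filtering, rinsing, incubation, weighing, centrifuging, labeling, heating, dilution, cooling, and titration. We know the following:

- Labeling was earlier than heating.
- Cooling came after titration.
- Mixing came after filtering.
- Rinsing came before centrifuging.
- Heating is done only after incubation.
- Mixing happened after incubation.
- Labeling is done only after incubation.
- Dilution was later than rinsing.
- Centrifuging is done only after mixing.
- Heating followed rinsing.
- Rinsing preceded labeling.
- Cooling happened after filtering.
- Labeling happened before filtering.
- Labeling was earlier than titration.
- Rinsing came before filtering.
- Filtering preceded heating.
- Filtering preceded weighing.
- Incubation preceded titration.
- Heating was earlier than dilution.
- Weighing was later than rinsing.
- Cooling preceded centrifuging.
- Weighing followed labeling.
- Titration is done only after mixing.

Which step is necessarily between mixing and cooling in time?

Tracing the constraints gives mixing → titration → cooling, so titration sits after mixing and before cooling.
No other step is forced both after mixing and before cooling.

titration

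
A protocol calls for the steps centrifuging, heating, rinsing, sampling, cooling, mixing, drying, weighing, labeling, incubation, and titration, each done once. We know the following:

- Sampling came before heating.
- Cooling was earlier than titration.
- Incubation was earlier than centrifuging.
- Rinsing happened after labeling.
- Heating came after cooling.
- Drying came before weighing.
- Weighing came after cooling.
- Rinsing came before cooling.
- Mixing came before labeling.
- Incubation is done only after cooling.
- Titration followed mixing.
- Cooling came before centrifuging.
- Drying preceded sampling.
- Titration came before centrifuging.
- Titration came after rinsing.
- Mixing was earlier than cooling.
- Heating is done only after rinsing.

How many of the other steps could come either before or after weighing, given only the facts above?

Forced before weighing: cooling, drying, labeling, mixing, and rinsing.
That leaves centrifuging, heating, incubation, sampling, and titration with no forced order relative to weighing — 5.

5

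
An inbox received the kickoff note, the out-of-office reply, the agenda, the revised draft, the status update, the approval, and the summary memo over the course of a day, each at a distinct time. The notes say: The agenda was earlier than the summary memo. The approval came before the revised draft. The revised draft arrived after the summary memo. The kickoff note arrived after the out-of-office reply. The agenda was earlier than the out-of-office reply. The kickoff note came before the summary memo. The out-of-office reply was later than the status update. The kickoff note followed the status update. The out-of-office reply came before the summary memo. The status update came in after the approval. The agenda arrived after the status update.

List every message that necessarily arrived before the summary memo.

the agenda, the approval, the kickoff note, the out-of-office reply, the status update

Directly stated before the summary memo: the agenda, the kickoff note, and the out-of-office reply.
The approval reaches the summary memo via the approval → the status update → the kickoff note → the summary memo.
The status update reaches the summary memo via the status update → the kickoff note → the summary memo.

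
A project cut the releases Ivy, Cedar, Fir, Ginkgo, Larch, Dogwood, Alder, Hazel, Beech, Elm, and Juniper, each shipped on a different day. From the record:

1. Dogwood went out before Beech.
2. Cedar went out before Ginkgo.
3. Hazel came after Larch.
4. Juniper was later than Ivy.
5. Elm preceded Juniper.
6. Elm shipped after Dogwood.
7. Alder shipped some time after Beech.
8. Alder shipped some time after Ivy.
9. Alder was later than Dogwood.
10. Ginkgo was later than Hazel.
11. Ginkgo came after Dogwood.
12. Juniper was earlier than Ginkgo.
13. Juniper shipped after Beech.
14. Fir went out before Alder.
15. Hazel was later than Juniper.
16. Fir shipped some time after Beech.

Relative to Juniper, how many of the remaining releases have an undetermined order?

4

Forced before Juniper: Beech, Dogwood, Elm, and Ivy; forced after Juniper: Ginkgo and Hazel.
That leaves Alder, Cedar, Fir, and Larch with no forced order relative to Juniper — 4.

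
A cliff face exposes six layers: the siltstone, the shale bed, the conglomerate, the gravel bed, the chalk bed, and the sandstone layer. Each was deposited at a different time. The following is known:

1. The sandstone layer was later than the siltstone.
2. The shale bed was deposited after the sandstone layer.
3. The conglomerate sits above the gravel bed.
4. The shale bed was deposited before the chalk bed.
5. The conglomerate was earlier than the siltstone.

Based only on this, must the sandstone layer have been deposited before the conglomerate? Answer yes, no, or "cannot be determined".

Tracing the constraints gives the conglomerate → the siltstone → the sandstone layer, so the conglomerate must come before the sandstone layer.
That means the sandstone layer cannot be before the conglomerate.

no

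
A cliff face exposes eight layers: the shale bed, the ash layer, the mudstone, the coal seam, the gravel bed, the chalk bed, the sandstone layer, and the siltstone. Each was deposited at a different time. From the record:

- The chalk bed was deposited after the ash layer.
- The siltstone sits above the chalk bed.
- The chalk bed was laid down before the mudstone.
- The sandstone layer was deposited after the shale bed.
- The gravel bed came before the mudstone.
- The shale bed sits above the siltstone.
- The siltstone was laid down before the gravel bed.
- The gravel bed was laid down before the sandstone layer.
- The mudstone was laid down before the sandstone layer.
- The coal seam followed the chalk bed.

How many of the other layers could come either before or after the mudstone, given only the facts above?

Forced before the mudstone: the ash layer, the chalk bed, the gravel bed, and the siltstone; forced after the mudstone: the sandstone layer.
That leaves the coal seam and the shale bed with no forced order relative to the mudstone — 2.

2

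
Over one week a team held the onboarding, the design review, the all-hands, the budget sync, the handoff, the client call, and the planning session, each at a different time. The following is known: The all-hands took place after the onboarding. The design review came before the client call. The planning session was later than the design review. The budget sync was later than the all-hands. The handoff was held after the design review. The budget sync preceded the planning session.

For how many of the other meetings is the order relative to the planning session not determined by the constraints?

Forced before the planning session: the all-hands, the budget sync, the design review, and the onboarding.
That leaves the client call and the handoff with no forced order relative to the planning session — 2.

2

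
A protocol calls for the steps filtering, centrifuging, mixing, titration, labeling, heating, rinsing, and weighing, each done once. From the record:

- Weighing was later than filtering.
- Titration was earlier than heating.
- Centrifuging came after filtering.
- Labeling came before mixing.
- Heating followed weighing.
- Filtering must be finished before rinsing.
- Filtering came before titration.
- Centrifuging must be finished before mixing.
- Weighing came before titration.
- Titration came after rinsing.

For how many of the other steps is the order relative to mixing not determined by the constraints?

4

Forced before mixing: centrifuging, filtering, and labeling.
That leaves heating, rinsing, titration, and weighing with no forced order relative to mixing — 4.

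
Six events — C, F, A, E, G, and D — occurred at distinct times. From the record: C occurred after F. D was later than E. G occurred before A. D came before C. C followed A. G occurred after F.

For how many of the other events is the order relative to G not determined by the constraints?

Forced before G: F; forced after G: A and C.
That leaves D and E with no forced order relative to G — 2.

2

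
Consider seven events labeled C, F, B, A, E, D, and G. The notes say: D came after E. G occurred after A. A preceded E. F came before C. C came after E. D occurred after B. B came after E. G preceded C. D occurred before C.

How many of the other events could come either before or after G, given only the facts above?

Forced before G: A; forced after G: C.
That leaves B, D, E, and F with no forced order relative to G — 4.

4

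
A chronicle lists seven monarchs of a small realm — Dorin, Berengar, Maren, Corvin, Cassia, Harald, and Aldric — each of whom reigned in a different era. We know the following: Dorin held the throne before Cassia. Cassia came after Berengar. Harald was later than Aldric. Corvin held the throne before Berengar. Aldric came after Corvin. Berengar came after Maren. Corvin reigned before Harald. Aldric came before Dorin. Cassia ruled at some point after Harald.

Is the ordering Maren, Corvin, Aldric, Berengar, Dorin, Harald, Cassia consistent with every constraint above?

yes

Check each stated constraint against the proposed order — e.g. Maren is ahead of Berengar; Corvin is ahead of Harald. Every pair is in the required order; nothing is violated.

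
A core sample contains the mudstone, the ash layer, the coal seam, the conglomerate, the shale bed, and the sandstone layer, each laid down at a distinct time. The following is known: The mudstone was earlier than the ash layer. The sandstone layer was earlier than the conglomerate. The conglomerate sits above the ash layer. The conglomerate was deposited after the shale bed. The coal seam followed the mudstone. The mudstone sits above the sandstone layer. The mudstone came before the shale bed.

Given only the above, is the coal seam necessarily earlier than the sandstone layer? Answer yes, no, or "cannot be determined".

Tracing the constraints gives the sandstone layer → the mudstone → the coal seam, so the sandstone layer must come before the coal seam.
That means the coal seam cannot be before the sandstone layer.

no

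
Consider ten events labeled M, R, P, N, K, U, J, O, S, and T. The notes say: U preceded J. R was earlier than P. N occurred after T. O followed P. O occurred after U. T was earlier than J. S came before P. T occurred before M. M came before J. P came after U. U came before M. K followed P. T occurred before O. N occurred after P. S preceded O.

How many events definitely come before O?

5

Directly stated before O: P, S, T, and U.
R reaches O via R → P → O.
No chain forces M (or any of the others) ahead of O.
That's P, R, S, T, and U — 5 in all.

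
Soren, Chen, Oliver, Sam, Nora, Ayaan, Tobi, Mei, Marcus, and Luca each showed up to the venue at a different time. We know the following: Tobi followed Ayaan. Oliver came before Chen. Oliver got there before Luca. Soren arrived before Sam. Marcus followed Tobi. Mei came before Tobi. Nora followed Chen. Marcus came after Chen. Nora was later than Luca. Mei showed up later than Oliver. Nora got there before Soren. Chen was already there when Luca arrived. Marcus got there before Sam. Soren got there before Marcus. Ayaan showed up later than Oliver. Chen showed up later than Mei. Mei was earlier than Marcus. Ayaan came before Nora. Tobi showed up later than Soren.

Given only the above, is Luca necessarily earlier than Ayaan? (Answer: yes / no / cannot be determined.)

No chain of stated constraints runs from Luca to Ayaan, and none runs from Ayaan to Luca either.
So the relative order of Luca and Ayaan is not fixed by the given facts.

cannot be determined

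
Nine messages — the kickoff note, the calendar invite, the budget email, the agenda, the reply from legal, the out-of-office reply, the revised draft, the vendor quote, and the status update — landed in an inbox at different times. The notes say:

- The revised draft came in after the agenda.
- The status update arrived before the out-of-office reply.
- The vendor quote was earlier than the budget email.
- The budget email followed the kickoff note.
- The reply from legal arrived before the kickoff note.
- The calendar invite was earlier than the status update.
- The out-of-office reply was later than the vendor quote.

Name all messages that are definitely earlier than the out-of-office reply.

Directly stated before the out-of-office reply: the status update and the vendor quote.
The calendar invite reaches the out-of-office reply via the calendar invite → the status update → the out-of-office reply.

the calendar invite, the status update, the vendor quote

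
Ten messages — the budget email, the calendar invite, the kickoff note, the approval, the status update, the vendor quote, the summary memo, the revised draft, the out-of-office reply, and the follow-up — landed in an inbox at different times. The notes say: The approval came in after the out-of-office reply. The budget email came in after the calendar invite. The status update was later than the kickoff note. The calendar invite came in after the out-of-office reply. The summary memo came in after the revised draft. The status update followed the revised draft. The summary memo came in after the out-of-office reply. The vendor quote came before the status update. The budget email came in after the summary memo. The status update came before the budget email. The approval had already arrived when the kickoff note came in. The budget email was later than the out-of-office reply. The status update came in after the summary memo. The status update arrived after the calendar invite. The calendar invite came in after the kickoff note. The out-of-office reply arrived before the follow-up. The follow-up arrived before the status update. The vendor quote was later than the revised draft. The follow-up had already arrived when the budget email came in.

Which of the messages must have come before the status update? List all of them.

the approval, the calendar invite, the follow-up, the kickoff note, the out-of-office reply, the revised draft, the summary memo, the vendor quote

Directly stated before the status update: the calendar invite, the follow-up, the kickoff note, the revised draft, the summary memo, and the vendor quote.
The approval reaches the status update via the approval → the kickoff note → the status update.
The out-of-office reply reaches the status update via the out-of-office reply → the calendar invite → the status update.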